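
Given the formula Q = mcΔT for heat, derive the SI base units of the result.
Units of each symbol in Q = mcΔT:
  m (mass): kg
  c (specific heat capacity, in J/(kg·K)): m²/(s²·K)
  ΔT (temperature change): K

Multiplying the contributions: [kg] · [m²/(s²·K)] · [K]
Adding exponents of each base unit: kg: 1, m: 2, s: -2
SI base units of heat: kg·m²/s²

Answer: kg·m²/s²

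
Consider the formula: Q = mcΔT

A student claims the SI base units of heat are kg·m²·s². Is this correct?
Units of each symbol in Q = mcΔT:
  m (mass): kg
  c (specific heat capacity, in J/(kg·K)): m²/(s²·K)
  ΔT (temperature change): K

Multiplying the contributions: [kg] · [m²/(s²·K)] · [K]
Adding exponents of each base unit: kg: 1, m: 2, s: -2
SI base units of heat: kg·m²/s²

The claimed units kg·m²·s² (exponents kg: 1, m: 2, s: 2) do not match the derived units kg·m²/s² (exponents kg: 1, m: 2, s: -2), so the claim is incorrect.

Answer: No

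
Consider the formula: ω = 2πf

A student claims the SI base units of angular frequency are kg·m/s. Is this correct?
Units of each symbol in ω = 2πf:
  f (frequency): 1/s
  The factor 2π is dimensionless.

Multiplying the contributions: [1/s]
Adding exponents of each base unit: s: -1
SI base units of angular frequency: 1/s

The claimed units kg·m/s (exponents kg: 1, m: 1, s: -1) do not match the derived units 1/s (exponents s: -1), so the claim is incorrect.

Answer: No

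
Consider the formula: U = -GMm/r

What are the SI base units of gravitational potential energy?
Units of each symbol in U = -GMm/r:
  G (gravitational constant): m³/(kg·s²)
  M (mass): kg
  m (mass): kg
  r (distance): m  → in the denominator, contributes 1/m
  The minus sign does not affect the units.

Multiplying the contributions: [m³/(kg·s²)] · [kg] · [kg] · [1/m]
Adding exponents of each base unit: kg: 1, m: 2, s: -2
SI base units of gravitational potential energy: kg·m²/s²

Answer: kg·m²/s²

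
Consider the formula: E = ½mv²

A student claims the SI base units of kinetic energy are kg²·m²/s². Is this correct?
Units of each symbol in E = ½mv²:
  m (mass): kg
  v (speed): m/s  → to the power 2, contributes m²/s²
  The factor ½ is dimensionless.

Multiplying the contributions: [kg] · [m²/s²]
Adding exponents of each base unit: kg: 1, m: 2, s: -2
SI base units of kinetic energy: kg·m²/s²

The claimed units kg²·m²/s² (exponents kg: 2, m: 2, s: -2) do not match the derived units kg·m²/s² (exponents kg: 1, m: 2, s: -2), so the claim is incorrect.

Answer: No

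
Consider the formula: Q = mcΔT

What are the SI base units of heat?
Units of each symbol in Q = mcΔT:
  m (mass): kg
  c (specific heat capacity, in J/(kg·K)): m²/(s²·K)
  ΔT (temperature change): K

Multiplying the contributions: [kg] · [m²/(s²·K)] · [K]
Adding exponents of each base unit: kg: 1, m: 2, s: -2
SI base units of heat: kg·m²/s²

Answer: kg·m²/s²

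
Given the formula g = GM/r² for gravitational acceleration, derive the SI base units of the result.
Units of each symbol in g = GM/r²:
  G (gravitational constant): m³/(kg·s²)
  M (mass): kg
  r (distance): m  → to the power 2 in the denominator, contributes 1/m²

Multiplying the contributions: [m³/(kg·s²)] · [kg] · [1/m²]
Adding exponents of each base unit: m: 1, s: -2
SI base units of gravitational acceleration: m/s²

Answer: m/s²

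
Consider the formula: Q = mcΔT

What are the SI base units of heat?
Units of each symbol in Q = mcΔT:
  m (mass): kg
  c (specific heat capacity, in J/(kg·K)): m²/(s²·K)
  ΔT (temperature change): K

Multiplying the contributions: [kg] · [m²/(s²·K)] · [K]
Adding exponents of each base unit: kg: 1, m: 2, s: -2
SI base units of heat: kg·m²/s²

Answer: kg·m²/s²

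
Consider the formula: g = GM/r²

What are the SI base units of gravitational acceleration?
Units of each symbol in g = GM/r²:
  G (gravitational constant): m³/(kg·s²)
  M (mass): kg
  r (distance): m  → to the power 2 in the denominator, contributes 1/m²

Multiplying the contributions: [m³/(kg·s²)] · [kg] · [1/m²]
Adding exponents of each base unit: m: 1, s: -2
SI base units of gravitational acceleration: m/s²

Answer: m/s²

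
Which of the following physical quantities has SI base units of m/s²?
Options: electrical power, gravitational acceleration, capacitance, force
Checking the SI base units of each option:
  electrical power (P = IV): kg·m²/s³  ✗
  gravitational acceleration (g = GM/r²): m/s²  ✓ matches
  capacitance (C = Q/V): s⁴·A²/(kg·m²)  ✗
  force (F = ma): kg·m/s²  ✗

Only gravitational acceleration has units m/s².

Answer: gravitational acceleration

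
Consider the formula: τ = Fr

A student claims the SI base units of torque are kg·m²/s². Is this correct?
Units of each symbol in τ = Fr:
  F (force): kg·m/s²
  r (lever arm): m

Multiplying the contributions: [kg·m/s²] · [m]
Adding exponents of each base unit: kg: 1, m: 2, s: -2
SI base units of torque: kg·m²/s²

The claimed units kg·m²/s² match the derived units, so the claim is correct.

Answer: Yes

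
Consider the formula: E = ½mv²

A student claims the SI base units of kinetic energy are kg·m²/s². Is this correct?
Units of each symbol in E = ½mv²:
  m (mass): kg
  v (speed): m/s  → to the power 2, contributes m²/s²
  The factor ½ is dimensionless.

Multiplying the contributions: [kg] · [m²/s²]
Adding exponents of each base unit: kg: 1, m: 2, s: -2
SI base units of kinetic energy: kg·m²/s²

The claimed units kg·m²/s² match the derived units, so the claim is correct.

Answer: Yes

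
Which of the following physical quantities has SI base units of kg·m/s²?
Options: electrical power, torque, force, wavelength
Checking the SI base units of each option:
  electrical power (P = IV): kg·m²/s³  ✗
  torque (τ = Fr): kg·m²/s²  ✗
  force (F = ma): kg·m/s²  ✓ matches
  wavelength (λ = v/f): m  ✗

Only force has units kg·m/s².

Answer: force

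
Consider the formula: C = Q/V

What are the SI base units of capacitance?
Units of each symbol in C = Q/V:
  Q (charge, in coulombs): s·A
  V (voltage, in volts): kg·m²/(s³·A)  → in the denominator, contributes s³·A/(kg·m²)

Multiplying the contributions: [s·A] · [s³·A/(kg·m²)]
Adding exponents of each base unit: kg: -1, m: -2, s: 4, A: 2
SI base units of capacitance: s⁴·A²/(kg·m²)

Answer: s⁴·A²/(kg·m²)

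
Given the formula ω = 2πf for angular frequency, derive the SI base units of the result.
Units of each symbol in ω = 2πf:
  f (frequency): 1/s
  The factor 2π is dimensionless.

Multiplying the contributions: [1/s]
Adding exponents of each base unit: s: -1
SI base units of angular frequency: 1/s

Answer: 1/s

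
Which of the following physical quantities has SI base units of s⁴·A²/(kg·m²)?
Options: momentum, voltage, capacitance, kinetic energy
Checking the SI base units of each option:
  momentum (p = mv): kg·m/s  ✗
  voltage (V = IR): kg·m²/(s³·A)  ✗
  capacitance (C = Q/V): s⁴·A²/(kg·m²)  ✓ matches
  kinetic energy (E = ½mv²): kg·m²/s²  ✗

Only capacitance has units s⁴·A²/(kg·m²).

Answer: capacitance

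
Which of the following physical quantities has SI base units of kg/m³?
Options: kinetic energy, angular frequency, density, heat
Checking the SI base units of each option:
  kinetic energy (E = ½mv²): kg·m²/s²  ✗
  angular frequency (ω = 2πf): 1/s  ✗
  density (ρ = m/V): kg/m³  ✓ matches
  heat (Q = mcΔT): kg·m²/s²  ✗

Only density has units kg/m³.

Answer: density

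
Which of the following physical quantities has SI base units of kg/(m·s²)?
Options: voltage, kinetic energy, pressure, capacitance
Checking the SI base units of each option:
  voltage (V = IR): kg·m²/(s³·A)  ✗
  kinetic energy (E = ½mv²): kg·m²/s²  ✗
  pressure (P = F/A): kg/(m·s²)  ✓ matches
  capacitance (C = Q/V): s⁴·A²/(kg·m²)  ✗

Only pressure has units kg/(m·s²).

Answer: pressure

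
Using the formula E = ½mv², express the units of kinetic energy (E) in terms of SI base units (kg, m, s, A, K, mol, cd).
Units of each symbol in E = ½mv²:
  m (mass): kg
  v (speed): m/s  → to the power 2, contributes m²/s²
  The factor ½ is dimensionless.

Multiplying the contributions: [kg] · [m²/s²]
Adding exponents of each base unit: kg: 1, m: 2, s: -2
SI base units of kinetic energy: kg·m²/s²

Answer: kg·m²/s²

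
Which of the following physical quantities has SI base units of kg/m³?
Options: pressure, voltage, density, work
Checking the SI base units of each option:
  pressure (P = F/A): kg/(m·s²)  ✗
  voltage (V = IR): kg·m²/(s³·A)  ✗
  density (ρ = m/V): kg/m³  ✓ matches
  work (W = Fd): kg·m²/s²  ✗

Only density has units kg/m³.

Answer: density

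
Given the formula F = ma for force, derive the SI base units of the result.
Units of each symbol in F = ma:
  m (mass): kg
  a (acceleration): m/s²

Multiplying the contributions: [kg] · [m/s²]
Adding exponents of each base unit: kg: 1, m: 1, s: -2
SI base units of force: kg·m/s²

Answer: kg·m/s²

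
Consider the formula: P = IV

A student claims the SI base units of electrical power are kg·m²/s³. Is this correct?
Units of each symbol in P = IV:
  I (current): A
  V (voltage, in volts): kg·m²/(s³·A)

Multiplying the contributions: [A] · [kg·m²/(s³·A)]
Adding exponents of each base unit: kg: 1, m: 2, s: -3
SI base units of electrical power: kg·m²/s³

The claimed units kg·m²/s³ match the derived units, so the claim is correct.

Answer: Yes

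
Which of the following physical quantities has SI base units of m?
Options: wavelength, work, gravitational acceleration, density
Checking the SI base units of each option:
  wavelength (λ = v/f): m  ✓ matches
  work (W = Fd): kg·m²/s²  ✗
  gravitational acceleration (g = GM/r²): m/s²  ✗
  density (ρ = m/V): kg/m³  ✗

Only wavelength has units m.

Answer: wavelength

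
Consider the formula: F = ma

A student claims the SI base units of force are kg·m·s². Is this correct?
Units of each symbol in F = ma:
  m (mass): kg
  a (acceleration): m/s²

Multiplying the contributions: [kg] · [m/s²]
Adding exponents of each base unit: kg: 1, m: 1, s: -2
SI base units of force: kg·m/s²

The claimed units kg·m·s² (exponents kg: 1, m: 1, s: 2) do not match the derived units kg·m/s² (exponents kg: 1, m: 1, s: -2), so the claim is incorrect.

Answer: No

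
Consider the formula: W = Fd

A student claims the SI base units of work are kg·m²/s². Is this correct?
Units of each symbol in W = Fd:
  F (force): kg·m/s²
  d (displacement): m

Multiplying the contributions: [kg·m/s²] · [m]
Adding exponents of each base unit: kg: 1, m: 2, s: -2
SI base units of work: kg·m²/s²

The claimed units kg·m²/s² match the derived units, so the claim is correct.

Answer: Yes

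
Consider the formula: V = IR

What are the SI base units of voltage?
Units of each symbol in V = IR:
  I (current): A
  R (resistance, in ohms): kg·m²/(s³·A²)

Multiplying the contributions: [A] · [kg·m²/(s³·A²)]
Adding exponents of each base unit: kg: 1, m: 2, s: -3, A: -1
SI base units of voltage: kg·m²/(s³·A)

Answer: kg·m²/(s³·A)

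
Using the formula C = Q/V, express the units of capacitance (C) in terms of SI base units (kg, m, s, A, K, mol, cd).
Units of each symbol in C = Q/V:
  Q (charge, in coulombs): s·A
  V (voltage, in volts): kg·m²/(s³·A)  → in the denominator, contributes s³·A/(kg·m²)

Multiplying the contributions: [s·A] · [s³·A/(kg·m²)]
Adding exponents of each base unit: kg: -1, m: -2, s: 4, A: 2
SI base units of capacitance: s⁴·A²/(kg·m²)

Answer: s⁴·A²/(kg·m²)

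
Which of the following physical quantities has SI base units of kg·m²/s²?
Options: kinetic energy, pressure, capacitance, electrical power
Checking the SI base units of each option:
  kinetic energy (E = ½mv²): kg·m²/s²  ✓ matches
  pressure (P = F/A): kg/(m·s²)  ✗
  capacitance (C = Q/V): s⁴·A²/(kg·m²)  ✗
  electrical power (P = IV): kg·m²/s³  ✗

Only kinetic energy has units kg·m²/s².

Answer: kinetic energy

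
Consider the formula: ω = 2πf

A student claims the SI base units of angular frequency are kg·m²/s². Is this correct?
Units of each symbol in ω = 2πf:
  f (frequency): 1/s
  The factor 2π is dimensionless.

Multiplying the contributions: [1/s]
Adding exponents of each base unit: s: -1
SI base units of angular frequency: 1/s

The claimed units kg·m²/s² (exponents kg: 1, m: 2, s: -2) do not match the derived units 1/s (exponents s: -1), so the claim is incorrect.

Answer: No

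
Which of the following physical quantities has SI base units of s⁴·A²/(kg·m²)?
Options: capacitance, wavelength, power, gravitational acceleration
Checking the SI base units of each option:
  capacitance (C = Q/V): s⁴·A²/(kg·m²)  ✓ matches
  wavelength (λ = v/f): m  ✗
  power (P = W/t): kg·m²/s³  ✗
  gravitational acceleration (g = GM/r²): m/s²  ✗

Only capacitance has units s⁴·A²/(kg·m²).

Answer: capacitance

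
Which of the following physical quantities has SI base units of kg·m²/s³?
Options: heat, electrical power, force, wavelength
Checking the SI base units of each option:
  heat (Q = mcΔT): kg·m²/s²  ✗
  electrical power (P = IV): kg·m²/s³  ✓ matches
  force (F = ma): kg·m/s²  ✗
  wavelength (λ = v/f): m  ✗

Only electrical power has units kg·m²/s³.

Answer: electrical power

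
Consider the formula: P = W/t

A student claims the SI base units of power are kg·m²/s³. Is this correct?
Units of each symbol in P = W/t:
  W (work): kg·m²/s²
  t (time): s  → in the denominator, contributes 1/s

Multiplying the contributions: [kg·m²/s²] · [1/s]
Adding exponents of each base unit: kg: 1, m: 2, s: -3
SI base units of power: kg·m²/s³

The claimed units kg·m²/s³ match the derived units, so the claim is correct.

Answer: Yes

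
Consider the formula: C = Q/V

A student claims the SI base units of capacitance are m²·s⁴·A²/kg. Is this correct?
Units of each symbol in C = Q/V:
  Q (charge, in coulombs): s·A
  V (voltage, in volts): kg·m²/(s³·A)  → in the denominator, contributes s³·A/(kg·m²)

Multiplying the contributions: [s·A] · [s³·A/(kg·m²)]
Adding exponents of each base unit: kg: -1, m: -2, s: 4, A: 2
SI base units of capacitance: s⁴·A²/(kg·m²)

The claimed units m²·s⁴·A²/kg (exponents kg: -1, m: 2, s: 4, A: 2) do not match the derived units s⁴·A²/(kg·m²) (exponents kg: -1, m: -2, s: 4, A: 2), so the claim is incorrect.

Answer: No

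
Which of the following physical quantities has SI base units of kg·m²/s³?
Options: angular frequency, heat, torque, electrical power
Checking the SI base units of each option:
  angular frequency (ω = 2πf): 1/s  ✗
  heat (Q = mcΔT): kg·m²/s²  ✗
  torque (τ = Fr): kg·m²/s²  ✗
  electrical power (P = IV): kg·m²/s³  ✓ matches

Only electrical power has units kg·m²/s³.

Answer: electrical power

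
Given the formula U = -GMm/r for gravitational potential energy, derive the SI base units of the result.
Units of each symbol in U = -GMm/r:
  G (gravitational constant): m³/(kg·s²)
  M (mass): kg
  m (mass): kg
  r (distance): m  → in the denominator, contributes 1/m
  The minus sign does not affect the units.

Multiplying the contributions: [m³/(kg·s²)] · [kg] · [kg] · [1/m]
Adding exponents of each base unit: kg: 1, m: 2, s: -2
SI base units of gravitational potential energy: kg·m²/s²

Answer: kg·m²/s²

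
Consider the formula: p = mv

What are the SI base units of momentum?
Units of each symbol in p = mv:
  m (mass): kg
  v (velocity): m/s

Multiplying the contributions: [kg] · [m/s]
Adding exponents of each base unit: kg: 1, m: 1, s: -1
SI base units of momentum: kg·m/s

Answer: kg·m/s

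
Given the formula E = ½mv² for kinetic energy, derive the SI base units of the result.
Units of each symbol in E = ½mv²:
  m (mass): kg
  v (speed): m/s  → to the power 2, contributes m²/s²
  The factor ½ is dimensionless.

Multiplying the contributions: [kg] · [m²/s²]
Adding exponents of each base unit: kg: 1, m: 2, s: -2
SI base units of kinetic energy: kg·m²/s²

Answer: kg·m²/s²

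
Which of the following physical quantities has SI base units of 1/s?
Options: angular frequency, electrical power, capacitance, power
Checking the SI base units of each option:
  angular frequency (ω = 2πf): 1/s  ✓ matches
  electrical power (P = IV): kg·m²/s³  ✗
  capacitance (C = Q/V): s⁴·A²/(kg·m²)  ✗
  power (P = W/t): kg·m²/s³  ✗

Only angular frequency has units 1/s.

Answer: angular frequency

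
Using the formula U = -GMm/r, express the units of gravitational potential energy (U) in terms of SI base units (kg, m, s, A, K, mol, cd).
Units of each symbol in U = -GMm/r:
  G (gravitational constant): m³/(kg·s²)
  M (mass): kg
  m (mass): kg
  r (distance): m  → in the denominator, contributes 1/m
  The minus sign does not affect the units.

Multiplying the contributions: [m³/(kg·s²)] · [kg] · [kg] · [1/m]
Adding exponents of each base unit: kg: 1, m: 2, s: -2
SI base units of gravitational potential energy: kg·m²/s²

Answer: kg·m²/s²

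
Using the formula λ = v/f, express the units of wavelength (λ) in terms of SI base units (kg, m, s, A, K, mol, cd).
Units of each symbol in λ = v/f:
  v (wave speed): m/s
  f (frequency): 1/s  → in the denominator, contributes s

Multiplying the contributions: [m/s] · [s]
Adding exponents of each base unit: m: 1
SI base units of wavelength: m

Answer: m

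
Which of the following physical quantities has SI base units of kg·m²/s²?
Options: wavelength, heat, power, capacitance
Checking the SI base units of each option:
  wavelength (λ = v/f): m  ✗
  heat (Q = mcΔT): kg·m²/s²  ✓ matches
  power (P = W/t): kg·m²/s³  ✗
  capacitance (C = Q/V): s⁴·A²/(kg·m²)  ✗

Only heat has units kg·m²/s².

Answer: heat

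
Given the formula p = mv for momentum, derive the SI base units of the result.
Units of each symbol in p = mv:
  m (mass): kg
  v (velocity): m/s

Multiplying the contributions: [kg] · [m/s]
Adding exponents of each base unit: kg: 1, m: 1, s: -1
SI base units of momentum: kg·m/s

Answer: kg·m/s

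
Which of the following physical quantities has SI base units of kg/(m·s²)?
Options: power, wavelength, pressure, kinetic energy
Checking the SI base units of each option:
  power (P = W/t): kg·m²/s³  ✗
  wavelength (λ = v/f): m  ✗
  pressure (P = F/A): kg/(m·s²)  ✓ matches
  kinetic energy (E = ½mv²): kg·m²/s²  ✗

Only pressure has units kg/(m·s²).

Answer: pressure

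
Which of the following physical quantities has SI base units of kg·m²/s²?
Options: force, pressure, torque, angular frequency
Checking the SI base units of each option:
  force (F = ma): kg·m/s²  ✗
  pressure (P = F/A): kg/(m·s²)  ✗
  torque (τ = Fr): kg·m²/s²  ✓ matches
  angular frequency (ω = 2πf): 1/s  ✗

Only torque has units kg·m²/s².

Answer: torque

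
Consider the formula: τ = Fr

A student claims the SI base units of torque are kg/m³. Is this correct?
Units of each symbol in τ = Fr:
  F (force): kg·m/s²
  r (lever arm): m

Multiplying the contributions: [kg·m/s²] · [m]
Adding exponents of each base unit: kg: 1, m: 2, s: -2
SI base units of torque: kg·m²/s²

The claimed units kg/m³ (exponents kg: 1, m: -3) do not match the derived units kg·m²/s² (exponents kg: 1, m: 2, s: -2), so the claim is incorrect.

Answer: No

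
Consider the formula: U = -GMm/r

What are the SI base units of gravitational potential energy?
Units of each symbol in U = -GMm/r:
  G (gravitational constant): m³/(kg·s²)
  M (mass): kg
  m (mass): kg
  r (distance): m  → in the denominator, contributes 1/m
  The minus sign does not affect the units.

Multiplying the contributions: [m³/(kg·s²)] · [kg] · [kg] · [1/m]
Adding exponents of each base unit: kg: 1, m: 2, s: -2
SI base units of gravitational potential energy: kg·m²/s²

Answer: kg·m²/s²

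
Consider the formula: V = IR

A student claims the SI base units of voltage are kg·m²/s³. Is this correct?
Units of each symbol in V = IR:
  I (current): A
  R (resistance, in ohms): kg·m²/(s³·A²)

Multiplying the contributions: [A] · [kg·m²/(s³·A²)]
Adding exponents of each base unit: kg: 1, m: 2, s: -3, A: -1
SI base units of voltage: kg·m²/(s³·A)

The claimed units kg·m²/s³ (exponents kg: 1, m: 2, s: -3) do not match the derived units kg·m²/(s³·A) (exponents kg: 1, m: 2, s: -3, A: -1), so the claim is incorrect.

Answer: No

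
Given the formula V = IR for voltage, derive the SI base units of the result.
Units of each symbol in V = IR:
  I (current): A
  R (resistance, in ohms): kg·m²/(s³·A²)

Multiplying the contributions: [A] · [kg·m²/(s³·A²)]
Adding exponents of each base unit: kg: 1, m: 2, s: -3, A: -1
SI base units of voltage: kg·m²/(s³·A)

Answer: kg·m²/(s³·A)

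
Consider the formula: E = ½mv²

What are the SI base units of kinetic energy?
Units of each symbol in E = ½mv²:
  m (mass): kg
  v (speed): m/s  → to the power 2, contributes m²/s²
  The factor ½ is dimensionless.

Multiplying the contributions: [kg] · [m²/s²]
Adding exponents of each base unit: kg: 1, m: 2, s: -2
SI base units of kinetic energy: kg·m²/s²

Answer: kg·m²/s²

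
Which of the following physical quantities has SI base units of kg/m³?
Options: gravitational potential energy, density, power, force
Checking the SI base units of each option:
  gravitational potential energy (U = -GMm/r): kg·m²/s²  ✗
  density (ρ = m/V): kg/m³  ✓ matches
  power (P = W/t): kg·m²/s³  ✗
  force (F = ma): kg·m/s²  ✗

Only density has units kg/m³.

Answer: density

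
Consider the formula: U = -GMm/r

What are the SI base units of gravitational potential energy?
Units of each symbol in U = -GMm/r:
  G (gravitational constant): m³/(kg·s²)
  M (mass): kg
  m (mass): kg
  r (distance): m  → in the denominator, contributes 1/m
  The minus sign does not affect the units.

Multiplying the contributions: [m³/(kg·s²)] · [kg] · [kg] · [1/m]
Adding exponents of each base unit: kg: 1, m: 2, s: -2
SI base units of gravitational potential energy: kg·m²/s²

Answer: kg·m²/s²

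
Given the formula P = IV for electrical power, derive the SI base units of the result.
Units of each symbol in P = IV:
  I (current): A
  V (voltage, in volts): kg·m²/(s³·A)

Multiplying the contributions: [A] · [kg·m²/(s³·A)]
Adding exponents of each base unit: kg: 1, m: 2, s: -3
SI base units of electrical power: kg·m²/s³

Answer: kg·m²/s³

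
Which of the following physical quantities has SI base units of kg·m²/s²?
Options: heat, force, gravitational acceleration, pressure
Checking the SI base units of each option:
  heat (Q = mcΔT): kg·m²/s²  ✓ matches
  force (F = ma): kg·m/s²  ✗
  gravitational acceleration (g = GM/r²): m/s²  ✗
  pressure (P = F/A): kg/(m·s²)  ✗

Only heat has units kg·m²/s².

Answer: heat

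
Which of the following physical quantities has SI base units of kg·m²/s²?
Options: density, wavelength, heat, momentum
Checking the SI base units of each option:
  density (ρ = m/V): kg/m³  ✗
  wavelength (λ = v/f): m  ✗
  heat (Q = mcΔT): kg·m²/s²  ✓ matches
  momentum (p = mv): kg·m/s  ✗

Only heat has units kg·m²/s².

Answer: heat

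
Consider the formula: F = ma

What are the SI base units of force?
Units of each symbol in F = ma:
  m (mass): kg
  a (acceleration): m/s²

Multiplying the contributions: [kg] · [m/s²]
Adding exponents of each base unit: kg: 1, m: 1, s: -2
SI base units of force: kg·m/s²

Answer: kg·m/s²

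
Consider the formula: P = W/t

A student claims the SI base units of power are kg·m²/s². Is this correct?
Units of each symbol in P = W/t:
  W (work): kg·m²/s²
  t (time): s  → in the denominator, contributes 1/s

Multiplying the contributions: [kg·m²/s²] · [1/s]
Adding exponents of each base unit: kg: 1, m: 2, s: -3
SI base units of power: kg·m²/s³

The claimed units kg·m²/s² (exponents kg: 1, m: 2, s: -2) do not match the derived units kg·m²/s³ (exponents kg: 1, m: 2, s: -3), so the claim is incorrect.

Answer: No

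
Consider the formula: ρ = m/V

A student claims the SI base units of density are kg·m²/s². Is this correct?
Units of each symbol in ρ = m/V:
  m (mass): kg
  V (volume): m³  → in the denominator, contributes 1/m³

Multiplying the contributions: [kg] · [1/m³]
Adding exponents of each base unit: kg: 1, m: -3
SI base units of density: kg/m³

The claimed units kg·m²/s² (exponents kg: 1, m: 2, s: -2) do not match the derived units kg/m³ (exponents kg: 1, m: -3), so the claim is incorrect.

Answer: No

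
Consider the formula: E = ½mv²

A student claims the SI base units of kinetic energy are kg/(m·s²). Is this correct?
Units of each symbol in E = ½mv²:
  m (mass): kg
  v (speed): m/s  → to the power 2, contributes m²/s²
  The factor ½ is dimensionless.

Multiplying the contributions: [kg] · [m²/s²]
Adding exponents of each base unit: kg: 1, m: 2, s: -2
SI base units of kinetic energy: kg·m²/s²

The claimed units kg/(m·s²) (exponents kg: 1, m: -1, s: -2) do not match the derived units kg·m²/s² (exponents kg: 1, m: 2, s: -2), so the claim is incorrect.

Answer: No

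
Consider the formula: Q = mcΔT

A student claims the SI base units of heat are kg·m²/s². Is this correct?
Units of each symbol in Q = mcΔT:
  m (mass): kg
  c (specific heat capacity, in J/(kg·K)): m²/(s²·K)
  ΔT (temperature change): K

Multiplying the contributions: [kg] · [m²/(s²·K)] · [K]
Adding exponents of each base unit: kg: 1, m: 2, s: -2
SI base units of heat: kg·m²/s²

The claimed units kg·m²/s² match the derived units, so the claim is correct.

Answer: Yes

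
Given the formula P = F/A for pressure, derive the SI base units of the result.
Units of each symbol in P = F/A:
  F (force): kg·m/s²
  A (area): m²  → in the denominator, contributes 1/m²

Multiplying the contributions: [kg·m/s²] · [1/m²]
Adding exponents of each base unit: kg: 1, m: -1, s: -2
SI base units of pressure: kg/(m·s²)

Answer: kg/(m·s²)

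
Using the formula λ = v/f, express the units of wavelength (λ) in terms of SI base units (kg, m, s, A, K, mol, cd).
Units of each symbol in λ = v/f:
  v (wave speed): m/s
  f (frequency): 1/s  → in the denominator, contributes s

Multiplying the contributions: [m/s] · [s]
Adding exponents of each base unit: m: 1
SI base units of wavelength: m

Answer: m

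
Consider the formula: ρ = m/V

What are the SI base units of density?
Units of each symbol in ρ = m/V:
  m (mass): kg
  V (volume): m³  → in the denominator, contributes 1/m³

Multiplying the contributions: [kg] · [1/m³]
Adding exponents of each base unit: kg: 1, m: -3
SI base units of density: kg/m³

Answer: kg/m³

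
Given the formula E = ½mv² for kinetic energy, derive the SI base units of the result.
Units of each symbol in E = ½mv²:
  m (mass): kg
  v (speed): m/s  → to the power 2, contributes m²/s²
  The factor ½ is dimensionless.

Multiplying the contributions: [kg] · [m²/s²]
Adding exponents of each base unit: kg: 1, m: 2, s: -2
SI base units of kinetic energy: kg·m²/s²

Answer: kg·m²/s²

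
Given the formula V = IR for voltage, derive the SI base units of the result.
Units of each symbol in V = IR:
  I (current): A
  R (resistance, in ohms): kg·m²/(s³·A²)

Multiplying the contributions: [A] · [kg·m²/(s³·A²)]
Adding exponents of each base unit: kg: 1, m: 2, s: -3, A: -1
SI base units of voltage: kg·m²/(s³·A)

Answer: kg·m²/(s³·A)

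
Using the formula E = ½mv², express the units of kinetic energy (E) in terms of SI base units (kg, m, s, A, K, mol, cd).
Units of each symbol in E = ½mv²:
  m (mass): kg
  v (speed): m/s  → to the power 2, contributes m²/s²
  The factor ½ is dimensionless.

Multiplying the contributions: [kg] · [m²/s²]
Adding exponents of each base unit: kg: 1, m: 2, s: -2
SI base units of kinetic energy: kg·m²/s²

Answer: kg·m²/s²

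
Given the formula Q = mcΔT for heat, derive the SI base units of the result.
Units of each symbol in Q = mcΔT:
  m (mass): kg
  c (specific heat capacity, in J/(kg·K)): m²/(s²·K)
  ΔT (temperature change): K

Multiplying the contributions: [kg] · [m²/(s²·K)] · [K]
Adding exponents of each base unit: kg: 1, m: 2, s: -2
SI base units of heat: kg·m²/s²

Answer: kg·m²/s²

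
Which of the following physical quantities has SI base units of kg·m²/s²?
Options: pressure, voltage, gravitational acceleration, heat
Checking the SI base units of each option:
  pressure (P = F/A): kg/(m·s²)  ✗
  voltage (V = IR): kg·m²/(s³·A)  ✗
  gravitational acceleration (g = GM/r²): m/s²  ✗
  heat (Q = mcΔT): kg·m²/s²  ✓ matches

Only heat has units kg·m²/s².

Answer: heat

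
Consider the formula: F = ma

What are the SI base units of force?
Units of each symbol in F = ma:
  m (mass): kg
  a (acceleration): m/s²

Multiplying the contributions: [kg] · [m/s²]
Adding exponents of each base unit: kg: 1, m: 1, s: -2
SI base units of force: kg·m/s²

Answer: kg·m/s²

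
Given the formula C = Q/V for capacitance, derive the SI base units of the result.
Units of each symbol in C = Q/V:
  Q (charge, in coulombs): s·A
  V (voltage, in volts): kg·m²/(s³·A)  → in the denominator, contributes s³·A/(kg·m²)

Multiplying the contributions: [s·A] · [s³·A/(kg·m²)]
Adding exponents of each base unit: kg: -1, m: -2, s: 4, A: 2
SI base units of capacitance: s⁴·A²/(kg·m²)

Answer: s⁴·A²/(kg·m²)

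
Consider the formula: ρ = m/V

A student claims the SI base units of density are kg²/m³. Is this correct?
Units of each symbol in ρ = m/V:
  m (mass): kg
  V (volume): m³  → in the denominator, contributes 1/m³

Multiplying the contributions: [kg] · [1/m³]
Adding exponents of each base unit: kg: 1, m: -3
SI base units of density: kg/m³

The claimed units kg²/m³ (exponents kg: 2, m: -3) do not match the derived units kg/m³ (exponents kg: 1, m: -3), so the claim is incorrect.

Answer: No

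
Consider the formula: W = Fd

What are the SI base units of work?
Units of each symbol in W = Fd:
  F (force): kg·m/s²
  d (displacement): m

Multiplying the contributions: [kg·m/s²] · [m]
Adding exponents of each base unit: kg: 1, m: 2, s: -2
SI base units of work: kg·m²/s²

Answer: kg·m²/s²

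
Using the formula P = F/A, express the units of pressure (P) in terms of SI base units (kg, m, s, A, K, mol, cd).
Units of each symbol in P = F/A:
  F (force): kg·m/s²
  A (area): m²  → in the denominator, contributes 1/m²

Multiplying the contributions: [kg·m/s²] · [1/m²]
Adding exponents of each base unit: kg: 1, m: -1, s: -2
SI base units of pressure: kg/(m·s²)

Answer: kg/(m·s²)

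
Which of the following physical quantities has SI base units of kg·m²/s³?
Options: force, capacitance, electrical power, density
Checking the SI base units of each option:
  force (F = ma): kg·m/s²  ✗
  capacitance (C = Q/V): s⁴·A²/(kg·m²)  ✗
  electrical power (P = IV): kg·m²/s³  ✓ matches
  density (ρ = m/V): kg/m³  ✗

Only electrical power has units kg·m²/s³.

Answer: electrical power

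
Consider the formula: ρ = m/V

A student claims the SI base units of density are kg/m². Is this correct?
Units of each symbol in ρ = m/V:
  m (mass): kg
  V (volume): m³  → in the denominator, contributes 1/m³

Multiplying the contributions: [kg] · [1/m³]
Adding exponents of each base unit: kg: 1, m: -3
SI base units of density: kg/m³

The claimed units kg/m² (exponents kg: 1, m: -2) do not match the derived units kg/m³ (exponents kg: 1, m: -3), so the claim is incorrect.

Answer: No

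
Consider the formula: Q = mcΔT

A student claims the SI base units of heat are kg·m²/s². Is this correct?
Units of each symbol in Q = mcΔT:
  m (mass): kg
  c (specific heat capacity, in J/(kg·K)): m²/(s²·K)
  ΔT (temperature change): K

Multiplying the contributions: [kg] · [m²/(s²·K)] · [K]
Adding exponents of each base unit: kg: 1, m: 2, s: -2
SI base units of heat: kg·m²/s²

The claimed units kg·m²/s² match the derived units, so the claim is correct.

Answer: Yes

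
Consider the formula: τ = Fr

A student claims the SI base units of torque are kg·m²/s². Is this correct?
Units of each symbol in τ = Fr:
  F (force): kg·m/s²
  r (lever arm): m

Multiplying the contributions: [kg·m/s²] · [m]
Adding exponents of each base unit: kg: 1, m: 2, s: -2
SI base units of torque: kg·m²/s²

The claimed units kg·m²/s² match the derived units, so the claim is correct.

Answer: Yes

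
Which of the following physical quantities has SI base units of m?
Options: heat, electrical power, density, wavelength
Checking the SI base units of each option:
  heat (Q = mcΔT): kg·m²/s²  ✗
  electrical power (P = IV): kg·m²/s³  ✗
  density (ρ = m/V): kg/m³  ✗
  wavelength (λ = v/f): m  ✓ matches

Only wavelength has units m.

Answer: wavelength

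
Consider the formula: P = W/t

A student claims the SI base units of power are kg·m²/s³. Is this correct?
Units of each symbol in P = W/t:
  W (work): kg·m²/s²
  t (time): s  → in the denominator, contributes 1/s

Multiplying the contributions: [kg·m²/s²] · [1/s]
Adding exponents of each base unit: kg: 1, m: 2, s: -3
SI base units of power: kg·m²/s³

The claimed units kg·m²/s³ match the derived units, so the claim is correct.

Answer: Yes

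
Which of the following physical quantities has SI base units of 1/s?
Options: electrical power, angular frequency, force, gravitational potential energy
Checking the SI base units of each option:
  electrical power (P = IV): kg·m²/s³  ✗
  angular frequency (ω = 2πf): 1/s  ✓ matches
  force (F = ma): kg·m/s²  ✗
  gravitational potential energy (U = -GMm/r): kg·m²/s²  ✗

Only angular frequency has units 1/s.

Answer: angular frequency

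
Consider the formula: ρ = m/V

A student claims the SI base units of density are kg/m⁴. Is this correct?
Units of each symbol in ρ = m/V:
  m (mass): kg
  V (volume): m³  → in the denominator, contributes 1/m³

Multiplying the contributions: [kg] · [1/m³]
Adding exponents of each base unit: kg: 1, m: -3
SI base units of density: kg/m³

The claimed units kg/m⁴ (exponents kg: 1, m: -4) do not match the derived units kg/m³ (exponents kg: 1, m: -3), so the claim is incorrect.

Answer: No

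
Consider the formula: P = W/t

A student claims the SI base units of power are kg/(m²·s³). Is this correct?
Units of each symbol in P = W/t:
  W (work): kg·m²/s²
  t (time): s  → in the denominator, contributes 1/s

Multiplying the contributions: [kg·m²/s²] · [1/s]
Adding exponents of each base unit: kg: 1, m: 2, s: -3
SI base units of power: kg·m²/s³

The claimed units kg/(m²·s³) (exponents kg: 1, m: -2, s: -3) do not match the derived units kg·m²/s³ (exponents kg: 1, m: 2, s: -3), so the claim is incorrect.

Answer: No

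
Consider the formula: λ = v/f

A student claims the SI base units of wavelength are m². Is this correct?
Units of each symbol in λ = v/f:
  v (wave speed): m/s
  f (frequency): 1/s  → in the denominator, contributes s

Multiplying the contributions: [m/s] · [s]
Adding exponents of each base unit: m: 1
SI base units of wavelength: m

The claimed units m² (exponents m: 2) do not match the derived units m (exponents m: 1), so the claim is incorrect.

Answer: No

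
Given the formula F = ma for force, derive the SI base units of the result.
Units of each symbol in F = ma:
  m (mass): kg
  a (acceleration): m/s²

Multiplying the contributions: [kg] · [m/s²]
Adding exponents of each base unit: kg: 1, m: 1, s: -2
SI base units of force: kg·m/s²

Answer: kg·m/s²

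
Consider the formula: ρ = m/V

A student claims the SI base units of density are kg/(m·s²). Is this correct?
Units of each symbol in ρ = m/V:
  m (mass): kg
  V (volume): m³  → in the denominator, contributes 1/m³

Multiplying the contributions: [kg] · [1/m³]
Adding exponents of each base unit: kg: 1, m: -3
SI base units of density: kg/m³

The claimed units kg/(m·s²) (exponents kg: 1, m: -1, s: -2) do not match the derived units kg/m³ (exponents kg: 1, m: -3), so the claim is incorrect.

Answer: No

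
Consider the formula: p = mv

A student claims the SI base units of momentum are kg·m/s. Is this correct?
Units of each symbol in p = mv:
  m (mass): kg
  v (velocity): m/s

Multiplying the contributions: [kg] · [m/s]
Adding exponents of each base unit: kg: 1, m: 1, s: -1
SI base units of momentum: kg·m/s

The claimed units kg·m/s match the derived units, so the claim is correct.

Answer: Yes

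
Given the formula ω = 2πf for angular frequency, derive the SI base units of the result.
Units of each symbol in ω = 2πf:
  f (frequency): 1/s
  The factor 2π is dimensionless.

Multiplying the contributions: [1/s]
Adding exponents of each base unit: s: -1
SI base units of angular frequency: 1/s

Answer: 1/s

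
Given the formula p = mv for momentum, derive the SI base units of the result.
Units of each symbol in p = mv:
  m (mass): kg
  v (velocity): m/s

Multiplying the contributions: [kg] · [m/s]
Adding exponents of each base unit: kg: 1, m: 1, s: -1
SI base units of momentum: kg·m/s

Answer: kg·m/s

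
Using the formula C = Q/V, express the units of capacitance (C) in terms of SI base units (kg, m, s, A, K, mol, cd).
Units of each symbol in C = Q/V:
  Q (charge, in coulombs): s·A
  V (voltage, in volts): kg·m²/(s³·A)  → in the denominator, contributes s³·A/(kg·m²)

Multiplying the contributions: [s·A] · [s³·A/(kg·m²)]
Adding exponents of each base unit: kg: -1, m: -2, s: 4, A: 2
SI base units of capacitance: s⁴·A²/(kg·m²)

Answer: s⁴·A²/(kg·m²)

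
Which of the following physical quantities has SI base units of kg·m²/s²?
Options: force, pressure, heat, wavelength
Checking the SI base units of each option:
  force (F = ma): kg·m/s²  ✗
  pressure (P = F/A): kg/(m·s²)  ✗
  heat (Q = mcΔT): kg·m²/s²  ✓ matches
  wavelength (λ = v/f): m  ✗

Only heat has units kg·m²/s².

Answer: heat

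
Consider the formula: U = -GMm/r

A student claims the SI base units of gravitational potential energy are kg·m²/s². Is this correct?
Units of each symbol in U = -GMm/r:
  G (gravitational constant): m³/(kg·s²)
  M (mass): kg
  m (mass): kg
  r (distance): m  → in the denominator, contributes 1/m
  The minus sign does not affect the units.

Multiplying the contributions: [m³/(kg·s²)] · [kg] · [kg] · [1/m]
Adding exponents of each base unit: kg: 1, m: 2, s: -2
SI base units of gravitational potential energy: kg·m²/s²

The claimed units kg·m²/s² match the derived units, so the claim is correct.

Answer: Yes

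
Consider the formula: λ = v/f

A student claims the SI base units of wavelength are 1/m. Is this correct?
Units of each symbol in λ = v/f:
  v (wave speed): m/s
  f (frequency): 1/s  → in the denominator, contributes s

Multiplying the contributions: [m/s] · [s]
Adding exponents of each base unit: m: 1
SI base units of wavelength: m

The claimed units 1/m (exponents m: -1) do not match the derived units m (exponents m: 1), so the claim is incorrect.

Answer: No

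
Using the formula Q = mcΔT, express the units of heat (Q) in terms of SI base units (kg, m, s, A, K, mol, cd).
Units of each symbol in Q = mcΔT:
  m (mass): kg
  c (specific heat capacity, in J/(kg·K)): m²/(s²·K)
  ΔT (temperature change): K

Multiplying the contributions: [kg] · [m²/(s²·K)] · [K]
Adding exponents of each base unit: kg: 1, m: 2, s: -2
SI base units of heat: kg·m²/s²

Answer: kg·m²/s²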